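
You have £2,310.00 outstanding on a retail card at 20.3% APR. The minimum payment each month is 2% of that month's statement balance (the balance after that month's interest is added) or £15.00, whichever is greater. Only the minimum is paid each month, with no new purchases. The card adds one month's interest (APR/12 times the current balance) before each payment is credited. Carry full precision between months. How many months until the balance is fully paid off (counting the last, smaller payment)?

440 months

Monthly rate r = 20.3%/12 = 1.69167% = 0.0169167.
While 2% of the post-interest balance exceeds £15.00, each month B ← (B·(1+r))·(1 − 0.02), i.e. B shrinks by the factor (1+r)·0.98 = 0.99658.
This holds for months 1–334. Entering month 335 the balance is £735.25; 2% of the post-interest balance is now below £15.00, so the flat £15.00 minimum applies from here.
From month 335 a fixed £15.00 at rate r clears £735.25 in 106 more payments. Total: 334 + 106 = 440 months.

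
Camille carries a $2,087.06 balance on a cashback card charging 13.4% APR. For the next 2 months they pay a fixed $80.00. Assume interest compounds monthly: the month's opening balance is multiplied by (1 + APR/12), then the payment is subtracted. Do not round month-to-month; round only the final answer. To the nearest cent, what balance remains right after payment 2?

$1,973.04

Monthly rate r = 13.4%/12 = 1.11667% = 0.0111667.
Each month: B ← B·(1+r) − $80.00.
Month 1: interest $23.31; balance after payment $2,030.37.
Month 2: interest $22.67; balance after payment $1,973.04.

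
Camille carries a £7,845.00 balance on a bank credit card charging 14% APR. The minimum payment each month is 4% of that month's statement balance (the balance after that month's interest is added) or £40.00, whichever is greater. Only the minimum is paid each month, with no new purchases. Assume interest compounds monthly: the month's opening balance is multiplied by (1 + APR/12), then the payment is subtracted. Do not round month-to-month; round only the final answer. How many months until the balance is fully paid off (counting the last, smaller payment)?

101 months

Monthly rate r = 14%/12 = 1.16667% = 0.0116667.
While 4% of the post-interest balance exceeds £40.00, each month B ← (B·(1+r))·(1 − 0.04), i.e. B shrinks by the factor (1+r)·0.96 = 0.9712.
This holds for months 1–71. Entering month 72 the balance is £985.16; 4% of the post-interest balance is now below £40.00, so the flat £40.00 minimum applies from here.
From month 72 a fixed £40.00 at rate r clears £985.16 in 30 more payments. Total: 71 + 30 = 101 months.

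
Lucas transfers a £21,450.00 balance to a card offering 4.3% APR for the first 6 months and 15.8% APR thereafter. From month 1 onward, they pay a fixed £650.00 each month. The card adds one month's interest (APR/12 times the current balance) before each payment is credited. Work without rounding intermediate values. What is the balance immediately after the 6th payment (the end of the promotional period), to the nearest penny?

£17,980.22

Promo months 1–6 at r₀ = 4.3%/12 = 0.00358333; months 7+ at r₁ = 15.8%/12 = 0.0131667.
After month 6: iterate B ← B·(1+r₀) − £650.00 for 6 months → £17,980.22.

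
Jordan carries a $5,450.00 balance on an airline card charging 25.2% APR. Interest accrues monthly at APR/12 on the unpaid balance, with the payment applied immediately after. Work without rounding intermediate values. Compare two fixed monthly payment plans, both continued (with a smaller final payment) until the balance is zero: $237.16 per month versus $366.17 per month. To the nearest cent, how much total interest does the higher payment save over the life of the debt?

$916.26

Monthly rate r = 25.2%/12 = 2.1% = 0.021.
At $237.16/mo: n = ⌈−ln(1 − rB₀/P)/ln(1+r)⌉ = 32 payments (last $167.72); total interest = total paid − $5,450.00 = $2,069.68.
At $366.17/mo: 19 payments (last $12.36); total interest $1,153.42.
Interest saved = $2,069.68 − $1,153.42 = $916.26.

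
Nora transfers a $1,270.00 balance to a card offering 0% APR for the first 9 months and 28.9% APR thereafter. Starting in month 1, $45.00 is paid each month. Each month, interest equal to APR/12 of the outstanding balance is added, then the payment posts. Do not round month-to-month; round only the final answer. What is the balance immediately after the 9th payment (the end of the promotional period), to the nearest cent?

$865.00

Promo months 1–9 at r₀ = 0%/12 = 0; months 10+ at r₁ = 28.9%/12 = 0.0240833.
After month 9 (no interest yet): B = $1,270.00 − 9·$45.00 = $865.00.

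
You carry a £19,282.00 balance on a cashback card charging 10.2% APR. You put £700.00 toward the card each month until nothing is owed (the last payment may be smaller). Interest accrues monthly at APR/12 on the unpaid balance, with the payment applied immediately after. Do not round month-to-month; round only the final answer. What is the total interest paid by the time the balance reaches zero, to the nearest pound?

Monthly rate r = 10.2%/12 = 0.85% = 0.0085.
Payoff takes n = ⌈−ln(1 − rB₀/P)/ln(1+r)⌉ = ⌈31.516⌉ = 32 payments; the last is £361.95.
Total paid = 31·£700.00 + £361.95 = £22,061.95.
Total interest = total paid − principal = £22,061.95 − £19,282.00 = £2,779.95.

£2,780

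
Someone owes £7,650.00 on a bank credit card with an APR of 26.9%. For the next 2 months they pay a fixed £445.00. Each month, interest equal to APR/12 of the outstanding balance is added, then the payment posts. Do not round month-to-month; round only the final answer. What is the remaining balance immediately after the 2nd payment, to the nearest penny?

Monthly rate r = 26.9%/12 = 2.24167% = 0.0224167.
Each month: B ← B·(1+r) − £445.00.
Month 1: interest £171.49; balance after payment £7,376.49.
Month 2: interest £165.36; balance after payment £7,096.84.

£7,096.84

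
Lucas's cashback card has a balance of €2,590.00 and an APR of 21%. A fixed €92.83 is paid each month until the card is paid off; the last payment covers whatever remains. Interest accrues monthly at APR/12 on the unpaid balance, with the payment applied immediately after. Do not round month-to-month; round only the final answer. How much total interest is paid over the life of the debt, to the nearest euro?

Monthly rate r = 21%/12 = 1.75% = 0.0175.
Payoff takes n = ⌈−ln(1 − rB₀/P)/ln(1+r)⌉ = ⌈38.616⌉ = 39 payments; the last is €57.37.
Total paid = 38·€92.83 + €57.37 = €3,584.91.
Total interest = total paid − principal = €3,584.91 − €2,590.00 = €994.91.

€995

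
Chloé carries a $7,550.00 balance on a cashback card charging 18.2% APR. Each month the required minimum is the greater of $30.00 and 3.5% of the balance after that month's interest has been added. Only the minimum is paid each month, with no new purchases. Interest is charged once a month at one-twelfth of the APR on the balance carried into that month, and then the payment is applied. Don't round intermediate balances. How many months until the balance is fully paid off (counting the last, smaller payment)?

Monthly rate r = 18.2%/12 = 1.51667% = 0.0151667.
While 3.5% of the post-interest balance exceeds $30.00, each month B ← (B·(1+r))·(1 − 0.035), i.e. B shrinks by the factor (1+r)·0.965 = 0.97964.
This holds for months 1–107. Entering month 108 the balance is $835.34; 3.5% of the post-interest balance is now below $30.00, so the flat $30.00 minimum applies from here.
From month 108 a fixed $30.00 at rate r clears $835.34 in 37 more payments. Total: 107 + 37 = 144 months.

144 months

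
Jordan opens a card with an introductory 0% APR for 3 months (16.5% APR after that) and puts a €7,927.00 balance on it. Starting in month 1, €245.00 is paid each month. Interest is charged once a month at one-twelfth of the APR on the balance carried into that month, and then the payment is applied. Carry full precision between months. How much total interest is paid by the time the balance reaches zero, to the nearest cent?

Promo months 1–3 at r₀ = 0%/12 = 0; months 4+ at r₁ = 16.5%/12 = 0.01375.
After month 3 (no interest yet): B = €7,927.00 − 3·€245.00 = €7,192.00.
Then at r₁ with €245.00/mo: n₂ = −ln(1 − r₁·B/P)/ln(1+r₁) ≈ 37.85 → 38 more payments.
Total paid = 40·€245.00 + €208.58 = €10,008.58; interest = €10,008.58 − €7,927.00 = €2,081.58.

€2,081.58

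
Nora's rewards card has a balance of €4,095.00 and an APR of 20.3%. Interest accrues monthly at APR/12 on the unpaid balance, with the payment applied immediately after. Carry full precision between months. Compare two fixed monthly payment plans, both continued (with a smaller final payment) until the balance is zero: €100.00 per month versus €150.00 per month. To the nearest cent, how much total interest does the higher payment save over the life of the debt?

€1,494.56

Monthly rate r = 20.3%/12 = 1.69167% = 0.0169167.
At €100.00/mo: n = ⌈−ln(1 − rB₀/P)/ln(1+r)⌉ = 71 payments (last €34.71); total interest = total paid − €4,095.00 = €2,939.71.
At €150.00/mo: 37 payments (last €140.15); total interest €1,445.15.
Interest saved = €2,939.71 − €1,445.15 = €1,494.56.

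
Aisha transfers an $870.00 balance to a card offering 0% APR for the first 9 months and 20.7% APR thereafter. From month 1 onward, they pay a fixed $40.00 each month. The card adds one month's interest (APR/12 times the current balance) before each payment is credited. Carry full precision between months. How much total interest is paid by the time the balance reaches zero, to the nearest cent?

$71.00

Promo months 1–9 at r₀ = 0%/12 = 0; months 10+ at r₁ = 20.7%/12 = 0.01725.
After month 9 (no interest yet): B = $870.00 − 9·$40.00 = $510.00.
Then at r₁ with $40.00/mo: n₂ = −ln(1 − r₁·B/P)/ln(1+r₁) ≈ 14.52 → 15 more payments.
Total paid = 23·$40.00 + $21.00 = $941.00; interest = $941.00 − $870.00 = $71.00.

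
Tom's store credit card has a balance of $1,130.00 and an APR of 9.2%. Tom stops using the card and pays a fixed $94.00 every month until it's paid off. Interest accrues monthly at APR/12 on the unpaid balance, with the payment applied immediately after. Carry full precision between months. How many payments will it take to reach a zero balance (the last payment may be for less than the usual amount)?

Monthly rate r = 9.2%/12 = 0.766667% = 0.00766667.
Recurrence: B ← B·(1+r) − $94.00.
Month 1: interest $8.66; balance after payment $1,044.66.
Month 2: interest $8.01; balance after payment $958.67.
Closed form: n = −ln(1 − rB₀/P)/ln(1+r) = −ln(0.90784)/ln(1.00767) ≈ 12.660, so the balance reaches zero during payment 13.

13 months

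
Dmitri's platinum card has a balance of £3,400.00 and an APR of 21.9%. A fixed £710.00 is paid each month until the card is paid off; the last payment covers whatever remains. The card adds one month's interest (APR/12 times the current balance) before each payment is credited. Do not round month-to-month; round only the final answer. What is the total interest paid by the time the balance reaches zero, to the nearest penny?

£190.55

Monthly rate r = 21.9%/12 = 1.825% = 0.01825.
Payoff takes n = ⌈−ln(1 − rB₀/P)/ln(1+r)⌉ = ⌈5.057⌉ = 6 payments; the last is £40.55.
Total paid = 5·£710.00 + £40.55 = £3,590.55.
Total interest = total paid − principal = £3,590.55 − £3,400.00 = £190.55.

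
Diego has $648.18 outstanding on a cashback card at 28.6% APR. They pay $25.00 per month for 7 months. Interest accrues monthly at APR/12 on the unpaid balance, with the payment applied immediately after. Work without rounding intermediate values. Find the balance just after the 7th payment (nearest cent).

Monthly rate r = 28.6%/12 = 2.38333% = 0.0238333.
Each month: B ← B·(1+r) − $25.00.
Month 1: interest $15.45; balance after payment $638.63.
Month 2: interest $15.22; balance after payment $628.85.
Month 3: interest $14.99; balance after payment $618.84.
Month 4: interest $14.75; balance after payment $608.59.
Month 5: interest $14.50; balance after payment $598.09.
Month 6: interest $14.25; balance after payment $587.34.
Month 7: interest $14.00; balance after payment $576.34.

$576.34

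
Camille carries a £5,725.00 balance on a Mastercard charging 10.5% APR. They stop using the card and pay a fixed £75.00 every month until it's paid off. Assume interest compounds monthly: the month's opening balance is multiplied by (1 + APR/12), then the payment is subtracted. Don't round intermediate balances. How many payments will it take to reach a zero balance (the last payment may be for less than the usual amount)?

127 payments

Monthly rate r = 10.5%/12 = 0.875% = 0.00875.
Recurrence: B ← B·(1+r) − £75.00.
Month 1: interest £50.09; balance after payment £5,700.09.
Month 2: interest £49.88; balance after payment £5,674.97.
Closed form: n = −ln(1 − rB₀/P)/ln(1+r) = −ln(0.33208)/ln(1.00875) ≈ 126.535, so the balance reaches zero during payment 127.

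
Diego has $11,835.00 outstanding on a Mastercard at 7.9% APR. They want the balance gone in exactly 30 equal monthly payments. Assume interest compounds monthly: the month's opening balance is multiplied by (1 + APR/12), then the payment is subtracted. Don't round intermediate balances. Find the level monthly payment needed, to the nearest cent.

$436.03

Monthly rate r = 7.9%/12 = 0.658333% = 0.00658333.
Level-payment amortization: P = B₀·r / (1 − (1+r)^(−n)) = 11835.00·0.00658333 / (1 − 1.00658^(−30)).
Denominator 1 − (1+r)^(−30) = 0.178688425.
P = 77.9138 / 0.178688425 ≈ 436.03.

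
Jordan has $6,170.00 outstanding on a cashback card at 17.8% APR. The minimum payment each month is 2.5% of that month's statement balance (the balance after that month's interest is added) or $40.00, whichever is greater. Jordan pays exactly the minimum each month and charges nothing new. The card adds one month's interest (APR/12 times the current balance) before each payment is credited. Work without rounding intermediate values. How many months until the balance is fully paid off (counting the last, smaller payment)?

Monthly rate r = 17.8%/12 = 1.48333% = 0.0148333.
While 2.5% of the post-interest balance exceeds $40.00, each month B ← (B·(1+r))·(1 − 0.025), i.e. B shrinks by the factor (1+r)·0.975 = 0.98946.
This holds for months 1–129. Entering month 130 the balance is $1,573.26; 2.5% of the post-interest balance is now below $40.00, so the flat $40.00 minimum applies from here.
From month 130 a fixed $40.00 at rate r clears $1,573.26 in 60 more payments. Total: 129 + 60 = 189 months.

189 months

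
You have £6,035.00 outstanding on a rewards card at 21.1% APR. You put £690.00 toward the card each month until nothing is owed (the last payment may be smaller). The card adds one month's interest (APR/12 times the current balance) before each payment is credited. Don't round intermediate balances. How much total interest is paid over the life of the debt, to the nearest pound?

£577

Monthly rate r = 21.1%/12 = 1.75833% = 0.0175833.
Payoff takes n = ⌈−ln(1 − rB₀/P)/ln(1+r)⌉ = ⌈9.580⌉ = 10 payments; the last is £401.81.
Total paid = 9·£690.00 + £401.81 = £6,611.81.
Total interest = total paid − principal = £6,611.81 − £6,035.00 = £576.81.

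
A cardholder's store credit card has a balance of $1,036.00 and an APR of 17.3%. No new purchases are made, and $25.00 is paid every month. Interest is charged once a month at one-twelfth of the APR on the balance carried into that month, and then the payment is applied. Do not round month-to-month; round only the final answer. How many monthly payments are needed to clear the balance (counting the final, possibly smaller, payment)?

Monthly rate r = 17.3%/12 = 1.44167% = 0.0144167.
Recurrence: B ← B·(1+r) − $25.00.
Month 1: interest $14.94; balance after payment $1,025.94.
Month 2: interest $14.79; balance after payment $1,015.73.
Closed form: n = −ln(1 − rB₀/P)/ln(1+r) = −ln(0.40257)/ln(1.01442) ≈ 63.567, so the balance reaches zero during payment 64.

64 months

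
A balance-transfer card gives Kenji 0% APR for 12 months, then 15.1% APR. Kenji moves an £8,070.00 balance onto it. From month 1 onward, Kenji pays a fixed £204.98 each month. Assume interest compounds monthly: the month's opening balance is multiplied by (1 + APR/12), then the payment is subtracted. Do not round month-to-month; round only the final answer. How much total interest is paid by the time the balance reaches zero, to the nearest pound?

£1,311

Promo months 1–12 at r₀ = 0%/12 = 0; months 13+ at r₁ = 15.1%/12 = 0.0125833.
After month 12 (no interest yet): B = £8,070.00 − 12·£204.98 = £5,610.24.
Then at r₁ with £204.98/mo: n₂ = −ln(1 − r₁·B/P)/ln(1+r₁) ≈ 33.76 → 34 more payments.
Total paid = 45·£204.98 + £156.75 = £9,380.85; interest = £9,380.85 − £8,070.00 = £1,310.85.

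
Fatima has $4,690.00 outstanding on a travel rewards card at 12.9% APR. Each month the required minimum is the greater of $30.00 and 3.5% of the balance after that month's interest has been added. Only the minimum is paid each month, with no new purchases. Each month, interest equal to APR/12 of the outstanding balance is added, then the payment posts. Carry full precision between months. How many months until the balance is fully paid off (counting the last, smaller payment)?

103 months

Monthly rate r = 12.9%/12 = 1.075% = 0.01075.
While 3.5% of the post-interest balance exceeds $30.00, each month B ← (B·(1+r))·(1 − 0.035), i.e. B shrinks by the factor (1+r)·0.965 = 0.97537.
This holds for months 1–69. Entering month 70 the balance is $839.41; 3.5% of the post-interest balance is now below $30.00, so the flat $30.00 minimum applies from here.
From month 70 a fixed $30.00 at rate r clears $839.41 in 34 more payments. Total: 69 + 34 = 103 months.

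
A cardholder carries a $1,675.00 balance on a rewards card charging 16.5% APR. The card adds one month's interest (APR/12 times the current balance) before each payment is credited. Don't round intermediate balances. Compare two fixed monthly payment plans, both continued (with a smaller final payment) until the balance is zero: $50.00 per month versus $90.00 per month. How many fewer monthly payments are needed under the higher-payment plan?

Monthly rate r = 16.5%/12 = 1.375% = 0.01375.
At $50.00/mo: n = ⌈−ln(1 − rB₀/P)/ln(1+r)⌉ = 46 payments (last $10.34); total interest = total paid − $1,675.00 = $585.34.
At $90.00/mo: 22 payments (last $58.14); total interest $273.14.
Payments saved = 46 − 22 = 24.

24 fewer payments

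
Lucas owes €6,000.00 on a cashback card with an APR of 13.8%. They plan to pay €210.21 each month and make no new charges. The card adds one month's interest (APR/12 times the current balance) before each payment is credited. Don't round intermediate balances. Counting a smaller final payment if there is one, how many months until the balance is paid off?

35 payments

Monthly rate r = 13.8%/12 = 1.15% = 0.0115.
Recurrence: B ← B·(1+r) − €210.21.
Month 1: interest €69.00; balance after payment €5,858.79.
Month 2: interest €67.38; balance after payment €5,715.96.
Closed form: n = −ln(1 − rB₀/P)/ln(1+r) = −ln(0.67176)/ln(1.0115) ≈ 34.795, so the balance reaches zero during payment 35.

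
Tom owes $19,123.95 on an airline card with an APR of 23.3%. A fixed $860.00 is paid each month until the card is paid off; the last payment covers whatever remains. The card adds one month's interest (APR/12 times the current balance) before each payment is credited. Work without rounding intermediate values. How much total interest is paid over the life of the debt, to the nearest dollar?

$6,155

Monthly rate r = 23.3%/12 = 1.94167% = 0.0194167.
Payoff takes n = ⌈−ln(1 − rB₀/P)/ln(1+r)⌉ = ⌈29.392⌉ = 30 payments; the last is $339.38.
Total paid = 29·$860.00 + $339.38 = $25,279.38.
Total interest = total paid − principal = $25,279.38 − $19,123.95 = $6,155.43.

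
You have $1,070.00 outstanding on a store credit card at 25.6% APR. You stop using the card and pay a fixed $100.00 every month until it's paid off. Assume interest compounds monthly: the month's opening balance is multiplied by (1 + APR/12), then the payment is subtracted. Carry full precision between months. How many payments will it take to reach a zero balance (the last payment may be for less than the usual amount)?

13 payments

Monthly rate r = 25.6%/12 = 2.13333% = 0.0213333.
Recurrence: B ← B·(1+r) − $100.00.
Month 1: interest $22.83; balance after payment $992.83.
Month 2: interest $21.18; balance after payment $914.01.
Closed form: n = −ln(1 − rB₀/P)/ln(1+r) = −ln(0.77173)/ln(1.02133) ≈ 12.275, so the balance reaches zero during payment 13.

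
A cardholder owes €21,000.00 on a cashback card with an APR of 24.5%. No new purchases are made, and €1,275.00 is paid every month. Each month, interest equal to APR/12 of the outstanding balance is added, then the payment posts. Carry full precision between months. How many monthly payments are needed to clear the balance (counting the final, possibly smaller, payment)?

21 months

Monthly rate r = 24.5%/12 = 2.04167% = 0.0204167.
Recurrence: B ← B·(1+r) − €1,275.00.
Month 1: interest €428.75; balance after payment €20,153.75.
Month 2: interest €411.47; balance after payment €19,290.22.
Closed form: n = −ln(1 − rB₀/P)/ln(1+r) = −ln(0.66373)/ln(1.02042) ≈ 20.280, so the balance reaches zero during payment 21.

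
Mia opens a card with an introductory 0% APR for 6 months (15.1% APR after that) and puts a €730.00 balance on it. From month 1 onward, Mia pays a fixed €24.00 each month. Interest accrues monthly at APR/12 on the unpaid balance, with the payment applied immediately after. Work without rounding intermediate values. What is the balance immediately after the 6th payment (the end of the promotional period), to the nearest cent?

Promo months 1–6 at r₀ = 0%/12 = 0; months 7+ at r₁ = 15.1%/12 = 0.0125833.
After month 6 (no interest yet): B = €730.00 − 6·€24.00 = €586.00.

€586.00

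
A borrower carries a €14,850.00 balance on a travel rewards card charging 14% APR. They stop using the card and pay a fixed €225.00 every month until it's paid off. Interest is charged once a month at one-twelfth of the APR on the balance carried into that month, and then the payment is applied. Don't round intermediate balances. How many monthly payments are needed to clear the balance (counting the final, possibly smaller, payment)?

127 months

Monthly rate r = 14%/12 = 1.16667% = 0.0116667.
Recurrence: B ← B·(1+r) − €225.00.
Month 1: interest €173.25; balance after payment €14,798.25.
Month 2: interest €172.65; balance after payment €14,745.90.
Closed form: n = −ln(1 − rB₀/P)/ln(1+r) = −ln(0.23)/ln(1.01167) ≈ 126.706, so the balance reaches zero during payment 127.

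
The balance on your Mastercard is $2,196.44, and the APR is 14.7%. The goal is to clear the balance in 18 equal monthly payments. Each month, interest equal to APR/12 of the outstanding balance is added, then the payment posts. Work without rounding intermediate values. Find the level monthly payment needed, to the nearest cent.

$136.71

Monthly rate r = 14.7%/12 = 1.225% = 0.01225.
Level-payment amortization: P = B₀·r / (1 − (1+r)^(−n)) = 2196.44·0.01225 / (1 − 1.01225^(−18)).
Denominator 1 − (1+r)^(−18) = 0.196807098.
P = 26.9064 / 0.196807098 ≈ 136.71.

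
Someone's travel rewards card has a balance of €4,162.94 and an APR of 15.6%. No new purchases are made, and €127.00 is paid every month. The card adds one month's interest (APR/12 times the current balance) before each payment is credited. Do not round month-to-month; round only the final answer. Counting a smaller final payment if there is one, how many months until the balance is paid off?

43 payments

Monthly rate r = 15.6%/12 = 1.3% = 0.013.
Recurrence: B ← B·(1+r) − €127.00.
Month 1: interest €54.12; balance after payment €4,090.06.
Month 2: interest €53.17; balance after payment €4,016.23.
Closed form: n = −ln(1 − rB₀/P)/ln(1+r) = −ln(0.57387)/ln(1.013) ≈ 42.996, so the balance reaches zero during payment 43.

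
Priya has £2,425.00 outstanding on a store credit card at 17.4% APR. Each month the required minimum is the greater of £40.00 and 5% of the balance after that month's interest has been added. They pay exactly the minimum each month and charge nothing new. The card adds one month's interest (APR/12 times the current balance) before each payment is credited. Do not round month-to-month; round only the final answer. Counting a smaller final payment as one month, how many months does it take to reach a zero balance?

54 months

Monthly rate r = 17.4%/12 = 1.45% = 0.0145.
While 5% of the post-interest balance exceeds £40.00, each month B ← (B·(1+r))·(1 − 0.05), i.e. B shrinks by the factor (1+r)·0.95 = 0.96377.
This holds for months 1–31. Entering month 32 the balance is £772.60; 5% of the post-interest balance is now below £40.00, so the flat £40.00 minimum applies from here.
From month 32 a fixed £40.00 at rate r clears £772.60 in 23 more payments. Total: 31 + 23 = 54 months.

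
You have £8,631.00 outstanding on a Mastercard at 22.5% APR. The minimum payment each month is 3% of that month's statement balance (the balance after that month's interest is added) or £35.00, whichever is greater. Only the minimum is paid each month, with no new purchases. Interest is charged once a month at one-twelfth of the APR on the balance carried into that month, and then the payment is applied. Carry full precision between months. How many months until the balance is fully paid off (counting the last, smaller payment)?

222 months

Monthly rate r = 22.5%/12 = 1.875% = 0.01875.
While 3% of the post-interest balance exceeds £35.00, each month B ← (B·(1+r))·(1 − 0.03), i.e. B shrinks by the factor (1+r)·0.97 = 0.98819.
This holds for months 1–170. Entering month 171 the balance is £1,144.86; 3% of the post-interest balance is now below £35.00, so the flat £35.00 minimum applies from here.
From month 171 a fixed £35.00 at rate r clears £1,144.86 in 52 more payments. Total: 170 + 52 = 222 months.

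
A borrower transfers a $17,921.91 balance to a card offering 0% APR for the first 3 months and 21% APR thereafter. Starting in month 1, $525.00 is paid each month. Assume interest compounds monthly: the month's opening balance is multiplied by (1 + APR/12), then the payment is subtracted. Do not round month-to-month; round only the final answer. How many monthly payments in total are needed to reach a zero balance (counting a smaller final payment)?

49 months

Promo months 1–3 at r₀ = 0%/12 = 0; months 4+ at r₁ = 21%/12 = 0.0175.
After month 3 (no interest yet): B = $17,921.91 − 3·$525.00 = $16,346.91.
Then at r₁ with $525.00/mo: n₂ = −ln(1 − r₁·B/P)/ln(1+r₁) ≈ 45.38 → 46 more payments.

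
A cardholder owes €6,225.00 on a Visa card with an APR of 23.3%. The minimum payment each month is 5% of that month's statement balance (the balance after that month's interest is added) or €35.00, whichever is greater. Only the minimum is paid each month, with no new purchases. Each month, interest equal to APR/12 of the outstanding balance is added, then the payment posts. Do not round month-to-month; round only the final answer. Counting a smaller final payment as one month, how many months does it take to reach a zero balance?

Monthly rate r = 23.3%/12 = 1.94167% = 0.0194167.
While 5% of the post-interest balance exceeds €35.00, each month B ← (B·(1+r))·(1 − 0.05), i.e. B shrinks by the factor (1+r)·0.95 = 0.96845.
This holds for months 1–69. Entering month 70 the balance is €681.30; 5% of the post-interest balance is now below €35.00, so the flat €35.00 minimum applies from here.
From month 70 a fixed €35.00 at rate r clears €681.30 in 25 more payments. Total: 69 + 25 = 94 months.

94 months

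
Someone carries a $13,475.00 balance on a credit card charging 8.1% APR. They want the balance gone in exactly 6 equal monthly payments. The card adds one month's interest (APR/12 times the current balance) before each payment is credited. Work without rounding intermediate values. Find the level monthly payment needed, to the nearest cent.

$2,299.19

Monthly rate r = 8.1%/12 = 0.675% = 0.00675.
Level-payment amortization: P = B₀·r / (1 − (1+r)^(−n)) = 13475.00·0.00675 / (1 − 1.00675^(−6)).
Denominator 1 − (1+r)^(−6) = 0.039560152.
P = 90.9562 / 0.039560152 ≈ 2299.19.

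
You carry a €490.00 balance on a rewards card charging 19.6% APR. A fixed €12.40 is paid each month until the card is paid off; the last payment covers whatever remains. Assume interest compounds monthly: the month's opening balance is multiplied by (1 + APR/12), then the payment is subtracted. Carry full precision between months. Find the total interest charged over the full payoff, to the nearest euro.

€304

Monthly rate r = 19.6%/12 = 1.63333% = 0.0163333.
Payoff takes n = ⌈−ln(1 − rB₀/P)/ln(1+r)⌉ = ⌈63.998⌉ = 64 payments; the last is €12.37.
Total paid = 63·€12.40 + €12.37 = €793.57.
Total interest = total paid − principal = €793.57 − €490.00 = €303.57.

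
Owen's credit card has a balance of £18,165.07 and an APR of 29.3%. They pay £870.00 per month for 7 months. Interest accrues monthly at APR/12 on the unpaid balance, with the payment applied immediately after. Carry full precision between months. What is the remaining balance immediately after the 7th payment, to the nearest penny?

Monthly rate r = 29.3%/12 = 2.44167% = 0.0244167.
Each month: B ← B·(1+r) − £870.00.
Month 1: interest £443.53; balance after payment £17,738.60.
Month 2: interest £433.12; balance after payment £17,301.72.
Month 3: interest £422.45; balance after payment £16,854.17.
Month 4: interest £411.52; balance after payment £16,395.69.
Month 5: interest £400.33; balance after payment £15,926.02.
Month 6: interest £388.86; balance after payment £15,444.88.
Month 7: interest £377.11; balance after payment £14,951.99.

£14,951.99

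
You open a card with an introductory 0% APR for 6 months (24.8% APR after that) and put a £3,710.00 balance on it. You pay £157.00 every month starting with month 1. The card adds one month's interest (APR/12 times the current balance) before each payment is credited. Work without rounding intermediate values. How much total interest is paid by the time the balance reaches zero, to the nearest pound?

£710

Promo months 1–6 at r₀ = 0%/12 = 0; months 7+ at r₁ = 24.8%/12 = 0.0206667.
After month 6 (no interest yet): B = £3,710.00 − 6·£157.00 = £2,768.00.
Then at r₁ with £157.00/mo: n₂ = −ln(1 − r₁·B/P)/ln(1+r₁) ≈ 22.15 → 23 more payments.
Total paid = 28·£157.00 + £23.99 = £4,419.99; interest = £4,419.99 − £3,710.00 = £709.99.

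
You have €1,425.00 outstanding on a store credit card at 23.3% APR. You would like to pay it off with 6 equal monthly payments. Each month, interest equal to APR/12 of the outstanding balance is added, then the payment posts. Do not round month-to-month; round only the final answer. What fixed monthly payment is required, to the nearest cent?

€253.90

Monthly rate r = 23.3%/12 = 1.94167% = 0.0194167.
Level-payment amortization: P = B₀·r / (1 − (1+r)^(−n)) = 1425.00·0.0194167 / (1 − 1.01942^(−6)).
Denominator 1 − (1+r)^(−6) = 0.108975549.
P = 27.6688 / 0.108975549 ≈ 253.90.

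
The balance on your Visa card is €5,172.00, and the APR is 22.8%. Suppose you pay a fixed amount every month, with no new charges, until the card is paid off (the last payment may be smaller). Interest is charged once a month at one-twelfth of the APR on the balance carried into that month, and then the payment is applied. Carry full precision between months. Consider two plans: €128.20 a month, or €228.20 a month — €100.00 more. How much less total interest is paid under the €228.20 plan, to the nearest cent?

€3,079.67

Monthly rate r = 22.8%/12 = 1.9% = 0.019.
At €128.20/mo: n = ⌈−ln(1 − rB₀/P)/ln(1+r)⌉ = 78 payments (last €36.95); total interest = total paid − €5,172.00 = €4,736.35.
At €228.20/mo: 30 payments (last €210.88); total interest €1,656.68.
Interest saved = €4,736.35 − €1,656.68 = €3,079.67.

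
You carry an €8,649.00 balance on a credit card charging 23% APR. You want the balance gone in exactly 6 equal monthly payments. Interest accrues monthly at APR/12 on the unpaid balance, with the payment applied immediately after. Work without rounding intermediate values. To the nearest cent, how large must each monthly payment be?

€1,539.73

Monthly rate r = 23%/12 = 1.91667% = 0.0191667.
Level-payment amortization: P = B₀·r / (1 − (1+r)^(−n)) = 8649.00·0.0191667 / (1 − 1.01917^(−6)).
Denominator 1 − (1+r)^(−6) = 0.107663343.
P = 165.772 / 0.107663343 ≈ 1539.73.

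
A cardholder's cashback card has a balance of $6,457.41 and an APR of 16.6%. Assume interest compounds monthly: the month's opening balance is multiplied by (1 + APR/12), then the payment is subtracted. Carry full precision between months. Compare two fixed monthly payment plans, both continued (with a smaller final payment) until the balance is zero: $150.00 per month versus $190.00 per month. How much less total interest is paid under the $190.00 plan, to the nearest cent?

Monthly rate r = 16.6%/12 = 1.38333% = 0.0138333.
At $150.00/mo: n = ⌈−ln(1 − rB₀/P)/ln(1+r)⌉ = 66 payments (last $132.66); total interest = total paid − $6,457.41 = $3,425.25.
At $190.00/mo: 47 payments (last $44.20); total interest $2,326.79.
Interest saved = $3,425.25 − $2,326.79 = $1,098.46.

$1,098.46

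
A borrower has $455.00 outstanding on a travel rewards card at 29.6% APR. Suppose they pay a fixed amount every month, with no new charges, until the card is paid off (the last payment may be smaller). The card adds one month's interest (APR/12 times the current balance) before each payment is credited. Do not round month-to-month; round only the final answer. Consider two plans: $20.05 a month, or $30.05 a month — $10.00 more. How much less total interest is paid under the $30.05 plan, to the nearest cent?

Monthly rate r = 29.6%/12 = 2.46667% = 0.0246667.
At $20.05/mo: n = ⌈−ln(1 − rB₀/P)/ln(1+r)⌉ = 34 payments (last $13.49); total interest = total paid − $455.00 = $220.14.
At $30.05/mo: 20 payments (last $5.74); total interest $121.69.
Interest saved = $220.14 − $121.69 = $98.45.

$98.45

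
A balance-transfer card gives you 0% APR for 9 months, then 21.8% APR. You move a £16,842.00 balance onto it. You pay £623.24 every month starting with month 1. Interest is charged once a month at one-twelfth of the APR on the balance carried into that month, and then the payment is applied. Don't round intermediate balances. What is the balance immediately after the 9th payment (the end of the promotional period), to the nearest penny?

Promo months 1–9 at r₀ = 0%/12 = 0; months 10+ at r₁ = 21.8%/12 = 0.0181667.
After month 9 (no interest yet): B = £16,842.00 − 9·£623.24 = £11,232.84.

£11,232.84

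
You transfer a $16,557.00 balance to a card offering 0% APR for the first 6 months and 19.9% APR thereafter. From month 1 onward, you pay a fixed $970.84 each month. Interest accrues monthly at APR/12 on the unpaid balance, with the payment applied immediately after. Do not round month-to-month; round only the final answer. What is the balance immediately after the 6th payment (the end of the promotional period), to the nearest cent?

$10,731.96

Promo months 1–6 at r₀ = 0%/12 = 0; months 7+ at r₁ = 19.9%/12 = 0.0165833.
After month 6 (no interest yet): B = $16,557.00 − 6·$970.84 = $10,731.96.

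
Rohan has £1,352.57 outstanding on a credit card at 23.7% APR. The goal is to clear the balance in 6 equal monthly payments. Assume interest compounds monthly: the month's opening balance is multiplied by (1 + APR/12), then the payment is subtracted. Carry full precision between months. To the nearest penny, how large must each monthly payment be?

Monthly rate r = 23.7%/12 = 1.975% = 0.01975.
Level-payment amortization: P = B₀·r / (1 − (1+r)^(−n)) = 1352.57·0.01975 / (1 − 1.01975^(−6)).
Denominator 1 − (1+r)^(−6) = 0.110721657.
P = 26.7133 / 0.110721657 ≈ 241.26.

£241.26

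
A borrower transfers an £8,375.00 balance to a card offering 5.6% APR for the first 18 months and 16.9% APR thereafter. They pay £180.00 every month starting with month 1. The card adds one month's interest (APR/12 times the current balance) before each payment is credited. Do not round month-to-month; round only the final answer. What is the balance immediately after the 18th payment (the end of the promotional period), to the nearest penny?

£5,735.34

Promo months 1–18 at r₀ = 5.6%/12 = 0.00466667; months 19+ at r₁ = 16.9%/12 = 0.0140833.
After month 18: iterate B ← B·(1+r₀) − £180.00 for 18 months → £5,735.34.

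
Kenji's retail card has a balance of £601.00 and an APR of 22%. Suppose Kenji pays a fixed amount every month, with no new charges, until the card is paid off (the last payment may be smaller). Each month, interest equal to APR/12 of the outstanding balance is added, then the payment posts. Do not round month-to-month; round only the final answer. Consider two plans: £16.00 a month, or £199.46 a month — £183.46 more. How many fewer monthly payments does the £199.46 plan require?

Monthly rate r = 22%/12 = 1.83333% = 0.0183333.
At £16.00/mo: n = ⌈−ln(1 − rB₀/P)/ln(1+r)⌉ = 65 payments (last £3.65); total interest = total paid − £601.00 = £426.65.
At £199.46/mo: 4 payments (last £25.71); total interest £23.09.
Payments saved = 65 − 4 = 61.

61 fewer payments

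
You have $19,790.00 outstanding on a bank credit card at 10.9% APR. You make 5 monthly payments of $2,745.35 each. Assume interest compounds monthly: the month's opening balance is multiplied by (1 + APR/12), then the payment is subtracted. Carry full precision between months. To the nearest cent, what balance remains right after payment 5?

$6,726.88

Monthly rate r = 10.9%/12 = 0.908333% = 0.00908333.
Each month: B ← B·(1+r) − $2,745.35.
Month 1: interest $179.76; balance after payment $17,224.41.
Month 2: interest $156.46; balance after payment $14,635.51.
Month 3: interest $132.94; balance after payment $12,023.10.
Month 4: interest $109.21; balance after payment $9,386.96.
Month 5: interest $85.26; balance after payment $6,726.88.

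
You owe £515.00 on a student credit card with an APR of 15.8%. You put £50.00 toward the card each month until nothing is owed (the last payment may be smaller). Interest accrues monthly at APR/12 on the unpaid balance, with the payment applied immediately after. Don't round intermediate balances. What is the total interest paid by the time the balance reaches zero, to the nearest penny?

£42.11

Monthly rate r = 15.8%/12 = 1.31667% = 0.0131667.
Payoff takes n = ⌈−ln(1 − rB₀/P)/ln(1+r)⌉ = ⌈11.141⌉ = 12 payments; the last is £7.11.
Total paid = 11·£50.00 + £7.11 = £557.11.
Total interest = total paid − principal = £557.11 − £515.00 = £42.11.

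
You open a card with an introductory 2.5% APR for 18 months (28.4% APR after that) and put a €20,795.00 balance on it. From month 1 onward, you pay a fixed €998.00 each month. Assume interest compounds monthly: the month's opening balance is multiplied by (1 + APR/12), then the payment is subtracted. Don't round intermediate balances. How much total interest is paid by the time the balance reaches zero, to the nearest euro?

€652

Promo months 1–18 at r₀ = 2.5%/12 = 0.00208333; months 19+ at r₁ = 28.4%/12 = 0.0236667.
After month 18: iterate B ← B·(1+r₀) − €998.00 for 18 months → €3,303.10.
Then at r₁ with €998.00/mo: n₂ = −ln(1 − r₁·B/P)/ln(1+r₁) ≈ 3.49 → 4 more payments.
Total paid = 21·€998.00 + €489.11 = €21,447.11; interest = €21,447.11 − €20,795.00 = €652.11.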